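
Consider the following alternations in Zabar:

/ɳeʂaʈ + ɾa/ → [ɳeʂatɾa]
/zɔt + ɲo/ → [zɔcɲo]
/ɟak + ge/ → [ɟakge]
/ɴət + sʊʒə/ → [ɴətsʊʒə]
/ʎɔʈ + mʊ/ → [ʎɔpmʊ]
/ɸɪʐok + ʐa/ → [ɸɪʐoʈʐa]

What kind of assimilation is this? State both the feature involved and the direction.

regressive place assimilation

Underlying /ʈ/ is realised as [t] next to /ɾ/; /ɾ/ itself does not change.
/ʈ/ is retroflex while /ɾ/ is alveolar; the output [t] is alveolar, matching the trigger — so the feature that spreads is place.
Manner and voice are unchanged, so the assimilation is partial, not total.
The other alternating forms pattern the same way: /t/ → [c] before /ɲ/ (alveolar → palatal, matching palatal); /ʈ/ → [p] before /m/ (retroflex → bilabial, matching bilabial); /k/ → [ʈ] before /ʐ/ (velar → retroflex, matching retroflex) — only place changes, and always toward the following segment.
Nothing changes in [ɟakge], [ɴətsʊʒə]: there the adjacent consonants already agree in place (/k/ and /g/ are both velar; /t/ and /s/ are both alveolar), so these forms are consistent with the same rule.
Since the segment that changes precedes the conditioning segment, the assimilation is regressive.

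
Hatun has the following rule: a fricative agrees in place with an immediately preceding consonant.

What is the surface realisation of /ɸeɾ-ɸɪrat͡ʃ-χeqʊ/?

The rule targets /ɸ/ (voiceless bilabial fricative), which sits after the trigger /ɾ/ (alveolar).
Changing only its place to alveolar gives [s] — the voiceless alveolar fricative.
At the second juncture, /χ/ likewise becomes [ʃ] adjacent to /t͡ʃ/.

[ɸeɾsɪrat͡ʃʃeqʊ]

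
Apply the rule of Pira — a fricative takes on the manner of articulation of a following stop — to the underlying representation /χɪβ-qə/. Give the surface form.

[χɪbqə]

The rule targets /β/ (voiced bilabial fricative), which sits before the trigger /q/ (stop).
A voiced bilabial stop is [b], so the surface segment is [b].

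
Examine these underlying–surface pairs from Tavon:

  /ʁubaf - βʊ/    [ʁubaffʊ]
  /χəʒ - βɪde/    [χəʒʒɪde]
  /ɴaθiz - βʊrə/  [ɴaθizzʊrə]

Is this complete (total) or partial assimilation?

total assimilation

Underlying /β/ is realised as [f] next to /f/; /f/ itself does not change.
The output [f] is identical to the trigger /f/ — every feature (place, manner, voicing) has been copied — so this is total assimilation.
The remaining alternations confirm this: /β/ → [ʒ] after /ʒ/; /β/ → [z] after /z/ — in each case the output is a copy of the preceding consonant.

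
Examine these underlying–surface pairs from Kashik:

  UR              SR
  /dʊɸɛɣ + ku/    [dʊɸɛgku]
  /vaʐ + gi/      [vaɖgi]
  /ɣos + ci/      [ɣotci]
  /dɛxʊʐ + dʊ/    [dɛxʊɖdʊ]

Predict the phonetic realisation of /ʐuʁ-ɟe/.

[ʐuɢɟe]

The data show regressive manner assimilation: /ɣ/ → [g] before /k/; /ʐ/ → [ɖ] before /g/; /s/ → [t] before /c/; /ʐ/ → [ɖ] before /d/. In each pair only manner changes, matching the following consonant, while place and voice stay constant.
/ʁ/ is a voiced uvular fricative. The following trigger /ɟ/ is a stop, so /ʁ/ must become a stop as well.
A voiced uvular stop is [ɢ], so the surface segment is [ɢ].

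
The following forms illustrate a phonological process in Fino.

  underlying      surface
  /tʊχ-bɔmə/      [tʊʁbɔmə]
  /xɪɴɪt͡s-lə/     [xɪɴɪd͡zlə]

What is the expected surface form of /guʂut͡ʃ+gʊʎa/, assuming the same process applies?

[guʂud͡ʒgʊʎa]

The data show regressive voicing assimilation: /χ/ → [ʁ] before /b/; /t͡s/ → [d͡z] before /l/. In each pair only voicing changes, matching the following consonant, while place and manner stay constant.
The rule targets /t͡ʃ/ (voiceless postalveolar affricate), which sits before the trigger /g/ (voiced).
Changing only its voicing to voiced gives [d͡ʒ] — the voiced postalveolar affricate.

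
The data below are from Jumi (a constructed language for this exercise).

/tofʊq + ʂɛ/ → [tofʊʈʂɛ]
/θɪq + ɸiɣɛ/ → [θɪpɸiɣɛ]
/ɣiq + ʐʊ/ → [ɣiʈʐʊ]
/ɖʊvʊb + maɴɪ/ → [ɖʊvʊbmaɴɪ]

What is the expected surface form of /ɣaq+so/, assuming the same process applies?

The data show regressive place assimilation: /q/ → [ʈ] before /ʂ/; /q/ → [p] before /ɸ/; /q/ → [ʈ] before /ʐ/. In each pair only place changes, matching the following consonant, while manner and voice stay constant.
Nothing changes in [ɖʊvʊbmaɴɪ]: there the adjacent consonants already agree in place (/b/ and /m/ are both bilabial), so this form is consistent with the same rule.
The rule targets /q/ (voiceless uvular stop), which sits before the trigger /s/ (alveolar).
A voiceless alveolar stop is [t], so the surface segment is [t].

[ɣatso]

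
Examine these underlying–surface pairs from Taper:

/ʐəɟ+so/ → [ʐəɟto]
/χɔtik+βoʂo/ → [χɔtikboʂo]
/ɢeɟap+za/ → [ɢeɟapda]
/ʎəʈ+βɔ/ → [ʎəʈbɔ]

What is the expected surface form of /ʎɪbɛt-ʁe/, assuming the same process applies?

The data show progressive manner assimilation: /s/ → [t] after /ɟ/; /β/ → [b] after /k/; /z/ → [d] after /p/; /β/ → [b] after /ʈ/. In each pair only manner changes, matching the preceding consonant, while place and voice stay constant.
The rule targets /ʁ/ (voiced uvular fricative), which sits after the trigger /t/ (stop).
The voiced uvular stop is [ɢ], so /ʁ/ → [ɢ].

[ʎɪbɛtɢe]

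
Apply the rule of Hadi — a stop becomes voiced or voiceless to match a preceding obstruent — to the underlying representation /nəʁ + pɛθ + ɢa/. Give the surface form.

[nəʁbɛθqa]

The rule targets /p/ (voiceless bilabial stop), which sits after the trigger /ʁ/ (voiced).
The voiced bilabial stop is [b], so /p/ → [b].
The same rule applies at the second boundary: /ɢ/ → [q] next to /θ/.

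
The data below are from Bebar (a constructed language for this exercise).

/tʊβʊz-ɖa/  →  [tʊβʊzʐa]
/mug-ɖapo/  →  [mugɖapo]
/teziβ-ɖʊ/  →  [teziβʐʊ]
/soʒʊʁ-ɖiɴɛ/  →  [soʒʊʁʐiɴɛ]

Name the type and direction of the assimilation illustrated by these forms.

progressive manner assimilation

The segment that alternates is /ɖ/, which surfaces as [ʐ] when adjacent to /z/.
/ɖ/ is a stop while /z/ is a fricative; the output [ʐ] is a fricative, matching the trigger — so the feature that spreads is manner.
Place and voice are unchanged, so the assimilation is partial, not total.
The same holds elsewhere in the data: /ɖ/ → [ʐ] after /β/ (stop → fricative, matching a fricative); /ɖ/ → [ʐ] after /ʁ/ (stop → fricative, matching a fricative) — only manner changes, and always toward the preceding segment.
Nothing changes in [mugɖapo]: there the adjacent consonants already agree in manner (/ɖ/ and /g/ are both stops), so this form is consistent with the same rule.
Since the segment that changes follows the conditioning segment, the assimilation is progressive.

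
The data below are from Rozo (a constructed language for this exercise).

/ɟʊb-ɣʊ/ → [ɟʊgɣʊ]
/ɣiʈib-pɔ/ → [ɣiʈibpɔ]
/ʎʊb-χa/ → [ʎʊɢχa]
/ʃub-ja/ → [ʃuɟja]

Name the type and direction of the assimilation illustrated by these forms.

regressive place assimilation

The segment that alternates is /b/, which surfaces as [g] when adjacent to /ɣ/.
/b/ is bilabial while /ɣ/ is velar; the output [g] is velar, matching the trigger — so the feature that spreads is place.
Manner and voice are unchanged, so the assimilation is partial, not total.
The other alternating forms pattern the same way: /b/ → [ɢ] before /χ/ (bilabial → uvular, matching uvular); /b/ → [ɟ] before /j/ (bilabial → palatal, matching palatal) — only place changes, and always toward the following segment.
Nothing changes in [ɣiʈibpɔ]: there the adjacent consonants already agree in place (/b/ and /p/ are both bilabial), so this form is consistent with the same rule.
The trigger is the following segment, so the direction is regressive (anticipatory).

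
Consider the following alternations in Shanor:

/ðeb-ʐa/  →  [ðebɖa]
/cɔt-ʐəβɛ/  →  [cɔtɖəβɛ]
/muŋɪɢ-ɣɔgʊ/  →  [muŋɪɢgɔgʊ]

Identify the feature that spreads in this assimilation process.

manner

Underlying /ʐ/ is realised as [ɖ] next to /b/; /b/ itself does not change.
/ʐ/ is a fricative while /b/ is a stop; the output [ɖ] is a stop, matching the trigger — so the feature that spreads is manner.
The same holds elsewhere in the data: /ʐ/ → [ɖ] after /t/ (fricative → stop, matching a stop); /ɣ/ → [g] after /ɢ/ (fricative → stop, matching a stop) — only manner changes, and always toward the preceding segment.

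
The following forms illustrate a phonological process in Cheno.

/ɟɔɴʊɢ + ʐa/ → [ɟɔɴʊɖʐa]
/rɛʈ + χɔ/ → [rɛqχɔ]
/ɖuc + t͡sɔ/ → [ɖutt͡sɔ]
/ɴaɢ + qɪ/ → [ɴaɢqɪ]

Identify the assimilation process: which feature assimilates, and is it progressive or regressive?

regressive place assimilation

Underlying /ɢ/ is realised as [ɖ] next to /ʐ/; /ʐ/ itself does not change.
/ɢ/ is uvular while /ʐ/ is retroflex; the output [ɖ] is retroflex, matching the trigger — so the feature that spreads is place.
Manner and voice are unchanged, so the assimilation is partial, not total.
The same holds elsewhere in the data: /ʈ/ → [q] before /χ/ (retroflex → uvular, matching uvular); /c/ → [t] before /t͡s/ (palatal → alveolar, matching alveolar) — only place changes, and always toward the following segment.
Nothing changes in [ɴaɢqɪ]: there the adjacent consonants already agree in place (/ɢ/ and /q/ are both uvular), so this form is consistent with the same rule.
The trigger is the following segment, so the direction is regressive (anticipatory).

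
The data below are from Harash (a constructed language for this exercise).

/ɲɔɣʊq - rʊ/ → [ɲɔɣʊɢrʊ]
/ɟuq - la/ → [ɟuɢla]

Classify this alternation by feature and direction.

regressive voicing assimilation

The segment that alternates is /q/, which surfaces as [ɢ] when adjacent to /r/.
/q/ is voiceless while /r/ is voiced; the output [ɢ] is voiced, matching the trigger — so the feature that spreads is voicing.
Place and manner are unchanged, so the assimilation is partial, not total.
The other alternating form patterns the same way: /q/ → [ɢ] before /l/ (voiceless → voiced, matching voiced) — only voicing changes, and always toward the following segment.
Since the segment that changes precedes the conditioning segment, the assimilation is regressive.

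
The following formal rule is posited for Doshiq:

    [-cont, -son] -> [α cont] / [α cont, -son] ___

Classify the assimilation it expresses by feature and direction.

progressive manner assimilation

The rule copies [cont] (continuancy) from the environment onto the target stops; since [±cont] encodes the stop/fricative manner contrast, the assimilating dimension is manner.
The conditioning segment sits to the left of the focus bar, meaning the trigger precedes the segment that changes — progressive assimilation.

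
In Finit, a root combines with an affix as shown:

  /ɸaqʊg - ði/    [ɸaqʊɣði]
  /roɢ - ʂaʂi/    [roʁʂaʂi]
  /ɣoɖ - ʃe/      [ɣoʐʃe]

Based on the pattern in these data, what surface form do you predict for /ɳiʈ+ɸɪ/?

[ɳiʂɸɪ]

The data show regressive manner assimilation: /g/ → [ɣ] before /ð/; /ɢ/ → [ʁ] before /ʂ/; /ɖ/ → [ʐ] before /ʃ/. In each pair only manner changes, matching the following consonant, while place and voice stay constant.
/ʈ/ is a voiceless retroflex stop. The following trigger /ɸ/ is a fricative, so /ʈ/ must become a fricative as well.
A voiceless retroflex fricative is [ʂ], so the surface segment is [ʂ].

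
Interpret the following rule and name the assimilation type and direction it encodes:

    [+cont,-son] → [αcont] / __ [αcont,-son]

regressive manner assimilation

The shared variable α links the value of [cont] on the target to that of the neighbouring obstruent. [cont] distinguishes stops from fricatives — a manner-of-articulation feature — so this is manner assimilation.
Since the environment is written after the underscore, the trigger follows the target; the direction is regressive.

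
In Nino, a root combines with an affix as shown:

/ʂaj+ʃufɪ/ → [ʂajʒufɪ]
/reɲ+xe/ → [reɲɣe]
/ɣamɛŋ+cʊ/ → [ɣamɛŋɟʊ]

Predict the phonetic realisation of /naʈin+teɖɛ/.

The data show progressive voicing assimilation: /ʃ/ → [ʒ] after /j/; /x/ → [ɣ] after /ɲ/; /c/ → [ɟ] after /ŋ/. In each pair only voicing changes, matching the preceding consonant, while place and manner stay constant.
The rule targets /t/ (voiceless alveolar stop), which sits after the trigger /n/ (voiced).
A voiced alveolar stop is [d], so the surface segment is [d].

[naʈindeɖɛ]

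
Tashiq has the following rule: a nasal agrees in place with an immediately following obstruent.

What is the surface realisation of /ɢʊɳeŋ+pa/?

The rule targets /ŋ/ (voiced velar nasal), which sits before the trigger /p/ (bilabial).
Changing only its place to bilabial gives [m] — the voiced bilabial nasal.

[ɢʊɳempa]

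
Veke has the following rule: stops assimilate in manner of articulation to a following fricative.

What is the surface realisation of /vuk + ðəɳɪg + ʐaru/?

The rule targets /k/ (voiceless velar stop), which sits before the trigger /ð/ (fricative).
Changing only its manner to fricative gives [x] — the voiceless velar fricative.
At the second juncture, /g/ likewise becomes [ɣ] adjacent to /ʐ/.

[vuxðəɳɪɣʐaru]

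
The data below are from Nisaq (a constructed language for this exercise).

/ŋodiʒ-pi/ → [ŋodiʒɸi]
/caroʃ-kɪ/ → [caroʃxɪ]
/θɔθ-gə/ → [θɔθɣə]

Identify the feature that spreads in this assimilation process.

manner

Comparing underlying and surface forms, /p/ → [ɸ] is the alternation; the neighbouring /ʒ/ is constant.
The change stop → fricative matches the manner of the preceding /ʒ/, identifying this as manner assimilation.
The other alternating forms pattern the same way: /k/ → [x] after /ʃ/ (stop → fricative, matching a fricative); /g/ → [ɣ] after /θ/ (stop → fricative, matching a fricative) — only manner changes, and always toward the preceding segment.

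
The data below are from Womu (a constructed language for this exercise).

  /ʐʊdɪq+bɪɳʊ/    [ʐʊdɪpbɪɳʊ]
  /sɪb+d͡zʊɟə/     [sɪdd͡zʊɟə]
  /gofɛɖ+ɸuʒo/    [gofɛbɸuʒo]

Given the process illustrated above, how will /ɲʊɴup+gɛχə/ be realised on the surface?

The data show regressive place assimilation: /q/ → [p] before /b/; /b/ → [d] before /d͡z/; /ɖ/ → [b] before /ɸ/. In each pair only place changes, matching the following consonant, while manner and voice stay constant.
/p/ is a voiceless bilabial stop. The following trigger /g/ is velar, so /p/ must become velar as well.
Changing only its place to velar gives [k] — the voiceless velar stop.

[ɲʊɴukgɛχə]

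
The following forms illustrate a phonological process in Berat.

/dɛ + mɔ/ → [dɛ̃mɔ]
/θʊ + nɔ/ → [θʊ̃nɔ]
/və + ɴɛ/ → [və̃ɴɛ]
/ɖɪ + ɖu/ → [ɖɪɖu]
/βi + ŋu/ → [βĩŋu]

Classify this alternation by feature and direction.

regressive nasality assimilation (vowel nasalisation)

The vowel /ɛ/ surfaces as nasalised [ɛ̃] next to the following nasal /m/ — it has acquired the [+nasal] feature of its neighbour.
Likewise in the remaining data: /ʊ/ → [ʊ̃] before /n/; /ə/ → [ə̃] before /ɴ/; /i/ → [ĩ] before /ŋ/ — each time a vowel is nasalised next to a following nasal.
No change occurs in [ɖɪɖu] because the vowel at the boundary is adjacent to an oral consonant, not a nasal (/ɪ/ next to /ɖ/).
Because the conditioning nasal is to the right of the vowel that changes, the process is regressive (anticipatory).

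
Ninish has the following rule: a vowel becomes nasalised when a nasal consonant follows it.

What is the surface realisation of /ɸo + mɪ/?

/o/ sits next to the nasal /m/ and is therefore nasalised to [õ].

[ɸõmɪ]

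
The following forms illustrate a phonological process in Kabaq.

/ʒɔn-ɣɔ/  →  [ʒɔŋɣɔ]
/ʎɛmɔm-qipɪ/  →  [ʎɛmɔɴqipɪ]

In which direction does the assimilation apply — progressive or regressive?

The segment that alternates is /n/, which surfaces as [ŋ] when adjacent to /ɣ/.
/n/ is alveolar while /ɣ/ is velar; the output [ŋ] is velar, matching the trigger — so the feature that spreads is place.
The other alternating form patterns the same way: /m/ → [ɴ] before /q/ (bilabial → uvular, matching uvular) — only place changes, and always toward the following segment.
The trigger is the following segment, so the direction is regressive (anticipatory).

regressive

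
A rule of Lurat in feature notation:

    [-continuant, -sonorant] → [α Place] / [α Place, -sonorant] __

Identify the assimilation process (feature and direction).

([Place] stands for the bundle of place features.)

progressive place assimilation

The shared variable α links the value of the place features (abbreviated [Place]) on the target to the same value on the neighbouring segment, so place is the feature that assimilates.
Since the environment is written before the underscore, the trigger precedes the target; the direction is progressive.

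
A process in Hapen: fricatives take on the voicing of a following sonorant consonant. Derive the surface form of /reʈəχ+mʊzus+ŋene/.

[reʈəʁmʊzuzŋene]

/χ/ is a voiceless uvular fricative. The following trigger /m/ is voiced, so /χ/ must become voiced as well.
Changing only its voicing to voiced gives [ʁ] — the voiced uvular fricative.
At the second juncture, /s/ likewise becomes [z] adjacent to /ŋ/.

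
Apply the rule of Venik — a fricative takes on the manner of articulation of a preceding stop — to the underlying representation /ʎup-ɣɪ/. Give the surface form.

[ʎupgɪ]

The rule targets /ɣ/ (voiced velar fricative), which sits after the trigger /p/ (stop).
Changing only its manner to stop gives [g] — the voiced velar stop.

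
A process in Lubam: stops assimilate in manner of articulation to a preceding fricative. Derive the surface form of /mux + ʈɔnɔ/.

The rule targets /ʈ/ (voiceless retroflex stop), which sits after the trigger /x/ (fricative).
Changing only its manner to fricative gives [ʂ] — the voiceless retroflex fricative.

[muxʂɔnɔ]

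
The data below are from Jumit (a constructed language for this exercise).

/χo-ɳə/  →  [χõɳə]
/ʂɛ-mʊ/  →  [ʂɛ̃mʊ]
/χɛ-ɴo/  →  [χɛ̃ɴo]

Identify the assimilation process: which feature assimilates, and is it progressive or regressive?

regressive nasality assimilation (vowel nasalisation)

The vowel /o/ surfaces as nasalised [õ] next to the following nasal /ɳ/ — it has acquired the [+nasal] feature of its neighbour.
Likewise in the remaining data: /ɛ/ → [ɛ̃] before /m/; /ɛ/ → [ɛ̃] before /ɴ/ — each time a vowel is nasalised next to a following nasal.
Because the conditioning nasal is to the right of the vowel that changes, the process is regressive (anticipatory).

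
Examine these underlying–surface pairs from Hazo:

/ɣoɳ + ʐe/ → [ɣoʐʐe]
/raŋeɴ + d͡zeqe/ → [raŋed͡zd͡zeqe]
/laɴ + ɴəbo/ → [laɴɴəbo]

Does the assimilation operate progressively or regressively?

The segment that alternates is /ɳ/, which surfaces as [ʐ] when adjacent to /ʐ/.
The output [ʐ] is identical to the trigger /ʐ/ — every feature (place, manner, voicing) has been copied — so this is total assimilation.
The other form behaves the same way: /ɴ/ → [d͡z] before /d͡z/ — in each case the output is a copy of the following consonant.
In [laɴɴəbo] the two consonants at the boundary are already identical (/ɴ/ + /ɴ/), so the rule applies vacuously and nothing changes.
The trigger is the following segment, so the direction is regressive (anticipatory).

regressive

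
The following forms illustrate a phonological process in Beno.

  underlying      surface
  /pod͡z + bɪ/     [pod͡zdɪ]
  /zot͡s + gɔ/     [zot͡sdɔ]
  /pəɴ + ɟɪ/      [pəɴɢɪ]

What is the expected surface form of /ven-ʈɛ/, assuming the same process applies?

[ventɛ]

The data show progressive place assimilation: /b/ → [d] after /d͡z/; /g/ → [d] after /t͡s/; /ɟ/ → [ɢ] after /ɴ/. In each pair only place changes, matching the preceding consonant, while manner and voice stay constant.
The rule targets /ʈ/ (voiceless retroflex stop), which sits after the trigger /n/ (alveolar).
A voiceless alveolar stop is [t], so the surface segment is [t].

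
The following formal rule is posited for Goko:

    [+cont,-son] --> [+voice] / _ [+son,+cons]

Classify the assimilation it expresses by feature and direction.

regressive voicing assimilation

The structural change is [+voice], and the conditioning segment [+son,+cons] (a sonorant consonant) is itself voiced, so the target comes to share the voicing of its neighbour — voicing assimilation.
Since the environment is written after the underscore, the trigger follows the target; the direction is regressive.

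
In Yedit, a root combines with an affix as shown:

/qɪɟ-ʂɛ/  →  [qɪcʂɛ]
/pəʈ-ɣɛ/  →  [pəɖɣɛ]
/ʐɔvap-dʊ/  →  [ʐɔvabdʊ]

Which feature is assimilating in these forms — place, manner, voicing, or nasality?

Comparing underlying and surface forms, /ɟ/ → [c] is the alternation; the neighbouring /ʂ/ is constant.
/ɟ/ is voiced while /ʂ/ is voiceless; the output [c] is voiceless, matching the trigger — so the feature that spreads is voicing.
Checking the remaining alternations: /ʈ/ → [ɖ] before /ɣ/ (voiceless → voiced, matching voiced); /p/ → [b] before /d/ (voiceless → voiced, matching voiced) — only voicing changes, and always toward the following segment.

voicing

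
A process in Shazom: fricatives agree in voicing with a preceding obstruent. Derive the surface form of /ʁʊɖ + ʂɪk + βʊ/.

[ʁʊɖʐɪkɸʊ]

/ʂ/ is a voiceless retroflex fricative. The preceding trigger /ɖ/ is voiced, so /ʂ/ must become voiced as well.
A voiced retroflex fricative is [ʐ], so the surface segment is [ʐ].
The same rule applies at the second boundary: /β/ → [ɸ] next to /k/.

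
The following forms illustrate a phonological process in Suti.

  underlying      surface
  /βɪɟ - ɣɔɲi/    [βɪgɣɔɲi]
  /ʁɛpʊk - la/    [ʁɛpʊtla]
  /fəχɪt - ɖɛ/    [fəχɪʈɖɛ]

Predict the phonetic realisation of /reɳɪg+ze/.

[reɳɪdze]

The data show regressive place assimilation: /ɟ/ → [g] before /ɣ/; /k/ → [t] before /l/; /t/ → [ʈ] before /ɖ/. In each pair only place changes, matching the following consonant, while manner and voice stay constant.
The rule targets /g/ (voiced velar stop), which sits before the trigger /z/ (alveolar).
The voiced alveolar stop is [d], so /g/ → [d].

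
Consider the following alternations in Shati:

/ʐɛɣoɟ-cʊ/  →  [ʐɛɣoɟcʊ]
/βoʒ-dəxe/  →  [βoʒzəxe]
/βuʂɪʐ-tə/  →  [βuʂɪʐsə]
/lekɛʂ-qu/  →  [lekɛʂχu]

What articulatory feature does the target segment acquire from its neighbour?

manner

Underlying /d/ is realised as [z] next to /ʒ/; /ʒ/ itself does not change.
The change stop → fricative matches the manner of the preceding /ʒ/, identifying this as manner assimilation.
The other alternating forms pattern the same way: /t/ → [s] after /ʐ/ (stop → fricative, matching a fricative); /q/ → [χ] after /ʂ/ (stop → fricative, matching a fricative) — only manner changes, and always toward the preceding segment.
Nothing changes in [ʐɛɣoɟcʊ]: there the adjacent consonants already agree in manner (/c/ and /ɟ/ are both stops), so this form is consistent with the same rule.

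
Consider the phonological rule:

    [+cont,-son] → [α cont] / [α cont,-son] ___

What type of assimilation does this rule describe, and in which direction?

The shared variable α links the value of [cont] on the target to that of the neighbouring obstruent. [cont] distinguishes stops from fricatives — a manner-of-articulation feature — so this is manner assimilation.
Since the environment is written before the underscore, the trigger precedes the target; the direction is progressive.

progressive manner assimilation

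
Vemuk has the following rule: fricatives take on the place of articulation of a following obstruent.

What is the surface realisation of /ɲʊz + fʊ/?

[ɲʊvfʊ]

/z/ is a voiced alveolar fricative. The following trigger /f/ is labiodental, so /z/ must become labiodental as well.
Changing only its place to labiodental gives [v] — the voiced labiodental fricative.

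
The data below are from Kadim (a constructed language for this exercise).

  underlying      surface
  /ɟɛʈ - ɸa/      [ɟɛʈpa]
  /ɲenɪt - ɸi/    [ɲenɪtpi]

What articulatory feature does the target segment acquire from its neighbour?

manner

Comparing underlying and surface forms, /ɸ/ → [p] is the alternation; the neighbouring /ʈ/ is constant.
The change fricative → stop matches the manner of the preceding /ʈ/, identifying this as manner assimilation.
The other alternating form patterns the same way: /ɸ/ → [p] after /t/ (fricative → stop, matching a stop) — only manner changes, and always toward the preceding segment.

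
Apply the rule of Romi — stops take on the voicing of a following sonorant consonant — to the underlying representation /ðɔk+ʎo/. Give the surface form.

[ðɔgʎo]

/k/ is a voiceless velar stop. The following trigger /ʎ/ is voiced, so /k/ must become voiced as well.
The voiced velar stop is [g], so /k/ → [g].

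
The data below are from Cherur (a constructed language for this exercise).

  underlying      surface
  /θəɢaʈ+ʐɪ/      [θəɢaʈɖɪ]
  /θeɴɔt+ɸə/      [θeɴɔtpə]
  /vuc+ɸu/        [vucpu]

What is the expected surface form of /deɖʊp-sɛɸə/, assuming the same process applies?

The data show progressive manner assimilation: /ʐ/ → [ɖ] after /ʈ/; /ɸ/ → [p] after /t/; /ɸ/ → [p] after /c/. In each pair only manner changes, matching the preceding consonant, while place and voice stay constant.
/s/ is a voiceless alveolar fricative. The preceding trigger /p/ is a stop, so /s/ must become a stop as well.
A voiceless alveolar stop is [t], so the surface segment is [t].

[deɖʊptɛɸə]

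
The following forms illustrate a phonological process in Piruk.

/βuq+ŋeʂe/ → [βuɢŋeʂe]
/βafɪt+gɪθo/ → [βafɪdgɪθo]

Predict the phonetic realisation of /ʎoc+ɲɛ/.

[ʎoɟɲɛ]

The data show regressive voicing assimilation: /q/ → [ɢ] before /ŋ/; /t/ → [d] before /g/. In each pair only voicing changes, matching the following consonant, while place and manner stay constant.
The rule targets /c/ (voiceless palatal stop), which sits before the trigger /ɲ/ (voiced).
The voiced palatal stop is [ɟ], so /c/ → [ɟ].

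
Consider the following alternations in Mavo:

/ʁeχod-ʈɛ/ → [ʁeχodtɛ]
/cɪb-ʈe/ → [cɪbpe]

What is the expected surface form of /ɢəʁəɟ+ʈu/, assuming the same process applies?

[ɢəʁəɟcu]

The data show progressive place assimilation: /ʈ/ → [t] after /d/; /ʈ/ → [p] after /b/. In each pair only place changes, matching the preceding consonant, while manner and voice stay constant.
The rule targets /ʈ/ (voiceless retroflex stop), which sits after the trigger /ɟ/ (palatal).
A voiceless palatal stop is [c], so the surface segment is [c].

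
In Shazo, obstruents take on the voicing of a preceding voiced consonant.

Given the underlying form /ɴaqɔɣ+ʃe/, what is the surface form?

[ɴaqɔɣʒe]

/ʃ/ is a voiceless postalveolar fricative. The preceding trigger /ɣ/ is voiced, so /ʃ/ must become voiced as well.
A voiced postalveolar fricative is [ʒ], so the surface segment is [ʒ].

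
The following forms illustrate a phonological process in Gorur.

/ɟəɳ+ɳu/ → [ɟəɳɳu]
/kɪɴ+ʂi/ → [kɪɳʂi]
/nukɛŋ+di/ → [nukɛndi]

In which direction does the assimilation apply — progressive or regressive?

Comparing underlying and surface forms, /ɴ/ → [ɳ] is the alternation; the neighbouring /ʂ/ is constant.
/ɴ/ is uvular while /ʂ/ is retroflex; the output [ɳ] is retroflex, matching the trigger — so the feature that spreads is place.
The same holds elsewhere in the data: /ŋ/ → [n] before /d/ (velar → alveolar, matching alveolar) — only place changes, and always toward the following segment.
No alternation appears in [ɟəɳɳu]: there the adjacent consonants already agree in place (/ɳ/ and /ɳ/ are both retroflex), so this form is consistent with the same rule.
Since the segment that changes precedes the conditioning segment, the assimilation is regressive.

regressive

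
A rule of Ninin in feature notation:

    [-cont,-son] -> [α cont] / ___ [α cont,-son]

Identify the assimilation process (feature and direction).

regressive manner assimilation

The shared variable α links the value of [cont] on the target to that of the neighbouring obstruent. [cont] distinguishes stops from fricatives — a manner-of-articulation feature — so this is manner assimilation.
The conditioning segment sits to the right of the focus bar, meaning the trigger follows the segment that changes — regressive assimilation.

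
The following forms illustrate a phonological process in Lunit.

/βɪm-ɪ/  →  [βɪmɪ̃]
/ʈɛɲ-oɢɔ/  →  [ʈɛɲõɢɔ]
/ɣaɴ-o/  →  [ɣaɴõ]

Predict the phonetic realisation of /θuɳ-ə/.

[θuɳə̃]

The data show progressive nasality assimilation (vowel nasalisation): /ɪ/ → [ɪ̃] after /m/; /o/ → [õ] after /ɲ/; /o/ → [õ] after /ɴ/ — a vowel is nasalised by an immediately preceding nasal consonant.
/ə/ sits next to the nasal /ɳ/ and is therefore nasalised to [ə̃].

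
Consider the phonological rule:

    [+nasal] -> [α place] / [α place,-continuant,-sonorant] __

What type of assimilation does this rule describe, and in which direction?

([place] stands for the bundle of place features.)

progressive place assimilation

The shared variable α links the value of the place features (abbreviated [place]) on the target to the same value on the neighbouring segment, so place is the feature that assimilates.
The conditioning segment sits to the left of the focus bar, meaning the trigger precedes the segment that changes — progressive assimilation.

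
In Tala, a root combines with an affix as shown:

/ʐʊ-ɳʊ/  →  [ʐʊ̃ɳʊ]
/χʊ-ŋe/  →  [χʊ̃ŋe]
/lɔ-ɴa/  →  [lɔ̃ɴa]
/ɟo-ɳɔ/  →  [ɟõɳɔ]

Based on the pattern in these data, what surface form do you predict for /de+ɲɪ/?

The data show regressive nasality assimilation (vowel nasalisation): /ʊ/ → [ʊ̃] before /ɳ/; /ʊ/ → [ʊ̃] before /ŋ/; /ɔ/ → [ɔ̃] before /ɴ/; /o/ → [õ] before /ɳ/ — a vowel is nasalised by an immediately following nasal consonant.
The vowel /e/ is adjacent to the following nasal /ɲ/, so it acquires [+nasal] and surfaces as [ẽ].

[dẽɲɪ]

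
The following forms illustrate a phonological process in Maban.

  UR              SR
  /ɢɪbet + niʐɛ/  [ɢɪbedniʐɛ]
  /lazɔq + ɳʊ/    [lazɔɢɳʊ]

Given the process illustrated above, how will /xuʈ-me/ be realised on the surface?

[xuɖme]

The data show regressive voicing assimilation: /t/ → [d] before /n/; /q/ → [ɢ] before /ɳ/. In each pair only voicing changes, matching the following consonant, while place and manner stay constant.
/ʈ/ is a voiceless retroflex stop. The following trigger /m/ is voiced, so /ʈ/ must become voiced as well.
Changing only its voicing to voiced gives [ɖ] — the voiced retroflex stop.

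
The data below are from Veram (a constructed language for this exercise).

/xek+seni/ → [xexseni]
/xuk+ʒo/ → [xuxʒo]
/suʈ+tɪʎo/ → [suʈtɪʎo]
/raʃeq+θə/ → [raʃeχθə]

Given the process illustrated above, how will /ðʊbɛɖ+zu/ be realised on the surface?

[ðʊbɛʐzu]

The data show regressive manner assimilation: /k/ → [x] before /s/; /k/ → [x] before /ʒ/; /q/ → [χ] before /θ/. In each pair only manner changes, matching the following consonant, while place and voice stay constant.
Nothing changes in [suʈtɪʎo]: there the adjacent consonants already agree in manner (/ʈ/ and /t/ are both stops), so this form is consistent with the same rule.
/ɖ/ is a voiced retroflex stop. The following trigger /z/ is a fricative, so /ɖ/ must become a fricative as well.
The voiced retroflex fricative is [ʐ], so /ɖ/ → [ʐ].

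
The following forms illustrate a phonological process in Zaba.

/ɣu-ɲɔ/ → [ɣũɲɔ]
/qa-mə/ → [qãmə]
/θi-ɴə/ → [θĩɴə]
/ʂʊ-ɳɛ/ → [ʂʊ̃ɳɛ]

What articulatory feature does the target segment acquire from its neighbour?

The vowel /u/ surfaces as nasalised [ũ] next to the following nasal /ɲ/ — it has acquired the [+nasal] feature of its neighbour.
The other forms show the same pattern: /a/ → [ã] before /m/; /i/ → [ĩ] before /ɴ/; /ʊ/ → [ʊ̃] before /ɳ/ — each time a vowel is nasalised next to a following nasal.

nasality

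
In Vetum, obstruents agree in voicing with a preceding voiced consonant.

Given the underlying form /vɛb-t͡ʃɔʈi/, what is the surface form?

[vɛbd͡ʒɔʈi]

The rule targets /t͡ʃ/ (voiceless postalveolar affricate), which sits after the trigger /b/ (voiced).
Changing only its voicing to voiced gives [d͡ʒ] — the voiced postalveolar affricate.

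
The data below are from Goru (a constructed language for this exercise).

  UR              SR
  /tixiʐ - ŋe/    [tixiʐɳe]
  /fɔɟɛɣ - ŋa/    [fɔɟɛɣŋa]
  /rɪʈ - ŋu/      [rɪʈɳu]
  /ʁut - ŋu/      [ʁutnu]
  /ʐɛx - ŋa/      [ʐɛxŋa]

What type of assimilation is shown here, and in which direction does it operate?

progressive place assimilation

Comparing underlying and surface forms, /ŋ/ → [ɳ] is the alternation; the neighbouring /ʐ/ is constant.
The change velar → retroflex matches the place of the preceding /ʐ/, identifying this as place assimilation.
Manner and voice are unchanged, so the assimilation is partial, not total.
The same holds elsewhere in the data: /ŋ/ → [ɳ] after /ʈ/ (velar → retroflex, matching retroflex); /ŋ/ → [n] after /t/ (velar → alveolar, matching alveolar) — only place changes, and always toward the preceding segment.
No alternation appears in [fɔɟɛɣŋa], [ʐɛxŋa]: there the adjacent consonants already agree in place (/ŋ/ and /ɣ/ are both velar; /ŋ/ and /x/ are both velar), so these forms are consistent with the same rule.
The trigger is the preceding segment, so the direction is progressive (perseverative).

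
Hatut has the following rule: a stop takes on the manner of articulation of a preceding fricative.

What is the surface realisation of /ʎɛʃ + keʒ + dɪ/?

/k/ is a voiceless velar stop. The preceding trigger /ʃ/ is a fricative, so /k/ must become a fricative as well.
The voiceless velar fricative is [x], so /k/ → [x].
At the second juncture, /d/ likewise becomes [z] adjacent to /ʒ/.

[ʎɛʃxeʒzɪ]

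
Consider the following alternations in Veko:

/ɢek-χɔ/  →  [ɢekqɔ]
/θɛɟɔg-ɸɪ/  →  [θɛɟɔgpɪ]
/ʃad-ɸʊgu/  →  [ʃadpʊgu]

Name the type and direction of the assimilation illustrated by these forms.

The segment that alternates is /χ/, which surfaces as [q] when adjacent to /k/.
The change fricative → stop matches the manner of the preceding /k/, identifying this as manner assimilation.
Place and voice are unchanged, so the assimilation is partial, not total.
The other alternating forms pattern the same way: /ɸ/ → [p] after /g/ (fricative → stop, matching a stop); /ɸ/ → [p] after /d/ (fricative → stop, matching a stop) — only manner changes, and always toward the preceding segment.
Since the segment that changes follows the conditioning segment, the assimilation is progressive.

progressive manner assimilation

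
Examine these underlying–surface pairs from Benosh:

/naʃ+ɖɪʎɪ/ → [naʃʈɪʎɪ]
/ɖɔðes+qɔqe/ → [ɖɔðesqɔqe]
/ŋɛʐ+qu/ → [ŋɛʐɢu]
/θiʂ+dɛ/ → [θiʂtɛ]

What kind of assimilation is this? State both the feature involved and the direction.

Underlying /ɖ/ is realised as [ʈ] next to /ʃ/; /ʃ/ itself does not change.
The change voiced → voiceless matches the voicing of the preceding /ʃ/, identifying this as voicing assimilation.
Place and manner are unchanged, so the assimilation is partial, not total.
Checking the remaining alternations: /q/ → [ɢ] after /ʐ/ (voiceless → voiced, matching voiced); /d/ → [t] after /ʂ/ (voiced → voiceless, matching voiceless) — only voicing changes, and always toward the preceding segment.
No alternation appears in [ɖɔðesqɔqe]: there the adjacent consonants already agree in voicing (/q/ and /s/ are both voiceless), so this form is consistent with the same rule.
Since the segment that changes follows the conditioning segment, the assimilation is progressive.

progressive voicing assimilation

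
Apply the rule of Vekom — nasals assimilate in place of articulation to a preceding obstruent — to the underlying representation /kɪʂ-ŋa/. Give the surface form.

[kɪʂɳa]

The rule targets /ŋ/ (voiced velar nasal), which sits after the trigger /ʂ/ (retroflex).
Changing only its place to retroflex gives [ɳ] — the voiced retroflex nasal.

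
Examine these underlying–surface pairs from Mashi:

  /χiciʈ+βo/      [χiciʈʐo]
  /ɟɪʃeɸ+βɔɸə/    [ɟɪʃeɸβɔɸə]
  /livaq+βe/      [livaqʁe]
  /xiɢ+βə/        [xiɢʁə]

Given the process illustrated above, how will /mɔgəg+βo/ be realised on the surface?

[mɔgəgɣo]

The data show progressive place assimilation: /β/ → [ʐ] after /ʈ/; /β/ → [ʁ] after /q/; /β/ → [ʁ] after /ɢ/. In each pair only place changes, matching the preceding consonant, while manner and voice stay constant.
Nothing changes in [ɟɪʃeɸβɔɸə]: there the adjacent consonants already agree in place (/β/ and /ɸ/ are both bilabial), so this form is consistent with the same rule.
The rule targets /β/ (voiced bilabial fricative), which sits after the trigger /g/ (velar).
The voiced velar fricative is [ɣ], so /β/ → [ɣ].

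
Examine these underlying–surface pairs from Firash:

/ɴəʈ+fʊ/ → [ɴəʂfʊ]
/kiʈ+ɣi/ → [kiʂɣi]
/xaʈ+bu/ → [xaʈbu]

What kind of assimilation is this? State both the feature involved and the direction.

Underlying /ʈ/ is realised as [ʂ] next to /f/; /f/ itself does not change.
The change stop → fricative matches the manner of the following /f/, identifying this as manner assimilation.
Place and voice are unchanged, so the assimilation is partial, not total.
The same holds elsewhere in the data: /ʈ/ → [ʂ] before /ɣ/ (stop → fricative, matching a fricative) — only manner changes, and always toward the following segment.
No alternation appears in [xaʈbu]: there the adjacent consonants already agree in manner (/ʈ/ and /b/ are both stops), so this form is consistent with the same rule.
The trigger is the following segment, so the direction is regressive (anticipatory).

regressive manner assimilation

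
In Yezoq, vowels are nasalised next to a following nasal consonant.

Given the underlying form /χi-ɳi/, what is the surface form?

The vowel /i/ is adjacent to the following nasal /ɳ/, so it acquires [+nasal] and surfaces as [ĩ].

[χĩɳi]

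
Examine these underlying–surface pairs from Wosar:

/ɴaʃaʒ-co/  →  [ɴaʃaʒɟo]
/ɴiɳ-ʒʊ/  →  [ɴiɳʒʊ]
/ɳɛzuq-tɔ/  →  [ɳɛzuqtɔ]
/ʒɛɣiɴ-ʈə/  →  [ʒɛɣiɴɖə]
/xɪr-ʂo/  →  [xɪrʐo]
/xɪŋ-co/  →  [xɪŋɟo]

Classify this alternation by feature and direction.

Underlying /c/ is realised as [ɟ] next to /ʒ/; /ʒ/ itself does not change.
/c/ is voiceless while /ʒ/ is voiced; the output [ɟ] is voiced, matching the trigger — so the feature that spreads is voicing.
Place and manner are unchanged, so the assimilation is partial, not total.
The same holds elsewhere in the data: /ʈ/ → [ɖ] after /ɴ/ (voiceless → voiced, matching voiced); /ʂ/ → [ʐ] after /r/ (voiceless → voiced, matching voiced); /c/ → [ɟ] after /ŋ/ (voiceless → voiced, matching voiced) — only voicing changes, and always toward the preceding segment.
Nothing changes in [ɴiɳʒʊ], [ɳɛzuqtɔ]: there the adjacent consonants already agree in voicing (/ʒ/ and /ɳ/ are both voiced; /t/ and /q/ are both voiceless), so these forms are consistent with the same rule.
The trigger is the preceding segment, so the direction is progressive (perseverative).

progressive voicing assimilation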